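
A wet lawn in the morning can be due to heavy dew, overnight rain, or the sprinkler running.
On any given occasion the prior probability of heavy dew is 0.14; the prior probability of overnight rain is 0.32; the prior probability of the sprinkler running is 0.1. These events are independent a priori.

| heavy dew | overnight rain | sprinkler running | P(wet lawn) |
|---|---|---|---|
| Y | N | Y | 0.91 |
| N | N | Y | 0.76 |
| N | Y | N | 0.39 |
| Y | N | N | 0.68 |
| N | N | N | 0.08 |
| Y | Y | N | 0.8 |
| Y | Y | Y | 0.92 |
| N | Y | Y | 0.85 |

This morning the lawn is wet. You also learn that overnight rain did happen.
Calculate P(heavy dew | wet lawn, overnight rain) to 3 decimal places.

P(heavy dew | wet lawn, overnight rain) ≈ 0.233

P(wet lawn | overnight rain) = 0.39×0.86×0.9 + 0.85×0.86×0.1 + 0.8×0.14×0.9 + 0.92×0.14×0.1 = 0.301860 + 0.073100 + 0.100800 + 0.012880 = 0.488640
Of this, 0.113680 comes from 0.100800 + 0.012880 (the heavy dew=true cases).
P(heavy dew | wet lawn, overnight rain) = 0.113680 / 0.488640 ≈ 0.233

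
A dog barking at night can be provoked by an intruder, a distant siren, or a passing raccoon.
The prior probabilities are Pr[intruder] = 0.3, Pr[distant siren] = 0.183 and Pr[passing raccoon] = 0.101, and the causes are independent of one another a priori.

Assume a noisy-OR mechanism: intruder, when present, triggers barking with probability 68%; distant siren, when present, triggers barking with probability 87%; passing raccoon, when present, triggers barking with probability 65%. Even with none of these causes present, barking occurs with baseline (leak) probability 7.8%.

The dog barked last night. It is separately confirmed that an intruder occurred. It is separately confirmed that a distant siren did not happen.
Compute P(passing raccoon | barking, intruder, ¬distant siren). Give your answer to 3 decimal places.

P(passing raccoon | barking, intruder, ¬distant siren) ≈ 0.125

Under noisy-OR, P(barking | causes) = 1 − (1−0.078)·∏(1−qᵢ) over the active causes.
P(barking | intruder, ¬distant siren) = 0.70496*0.899 + 0.896736*0.101 = 0.633759 + 0.090570 = 0.724329
Of this, 0.090570 comes from 0.896736*0.101 (the passing raccoon=true cases).
P(passing raccoon | barking, intruder, ¬distant siren) = 0.090570 / 0.724329 ≈ 0.125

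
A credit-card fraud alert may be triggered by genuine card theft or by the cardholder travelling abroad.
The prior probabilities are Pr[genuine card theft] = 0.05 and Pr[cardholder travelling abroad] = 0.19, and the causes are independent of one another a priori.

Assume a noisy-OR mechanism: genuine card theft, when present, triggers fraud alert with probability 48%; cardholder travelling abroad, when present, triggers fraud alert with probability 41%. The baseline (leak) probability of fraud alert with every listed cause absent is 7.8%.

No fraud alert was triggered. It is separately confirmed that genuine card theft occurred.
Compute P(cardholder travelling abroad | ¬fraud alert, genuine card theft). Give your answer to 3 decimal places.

P(cardholder travelling abroad | ¬fraud alert, genuine card theft) ≈ 0.122

Under noisy-OR, P(fraud alert | causes) = 1 − (1−0.078)·∏(1−qᵢ) over the active causes.
P(¬fraud alert | genuine card theft) = 0.47944·0.81 + 0.28287·0.19 = 0.388346 + 0.053745 = 0.442091
Restricting to configurations with cardholder travelling abroad present: 0.28287·0.19 = 0.053745.
Hence the posterior is 0.053745/0.442091 ≈ 0.122.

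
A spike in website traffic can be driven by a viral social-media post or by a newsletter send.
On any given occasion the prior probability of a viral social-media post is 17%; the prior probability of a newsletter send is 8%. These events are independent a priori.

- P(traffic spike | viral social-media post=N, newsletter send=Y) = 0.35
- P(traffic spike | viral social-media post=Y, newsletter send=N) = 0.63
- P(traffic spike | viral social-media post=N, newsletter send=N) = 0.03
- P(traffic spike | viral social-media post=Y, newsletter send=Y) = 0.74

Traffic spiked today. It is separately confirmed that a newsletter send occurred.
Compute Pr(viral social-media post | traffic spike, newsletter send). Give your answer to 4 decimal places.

Pr(viral social-media post | traffic spike, newsletter send) ≈ 0.3022

Sum P(traffic spike|·) weighted by the priors over both values of viral social-media post:
  P(traffic spike | newsletter send) = 0.35·0.83 + 0.74·0.17
        = 0.290500 + 0.125800 = 0.416300
Configurations with viral social-media post contribute 0.125800, so
  P(viral social-media post | traffic spike, newsletter send) = 0.125800 / 0.416300 ≈ 0.3022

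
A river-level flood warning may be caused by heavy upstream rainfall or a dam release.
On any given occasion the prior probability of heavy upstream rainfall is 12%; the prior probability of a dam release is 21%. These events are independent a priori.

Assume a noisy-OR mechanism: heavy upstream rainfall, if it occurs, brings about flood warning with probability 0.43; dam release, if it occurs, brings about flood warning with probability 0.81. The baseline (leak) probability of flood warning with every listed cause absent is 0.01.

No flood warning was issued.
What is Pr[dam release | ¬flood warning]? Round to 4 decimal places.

Under noisy-OR, P(flood warning | causes) = 1 − (1−0.01)·∏(1−qᵢ) over the active causes.
P(¬flood warning) = 0.99*0.88*0.79 + 0.1881*0.88*0.21 + 0.5643*0.12*0.79 + 0.107217*0.12*0.21 = 0.688248 + 0.034761 + 0.053496 + 0.002702 = 0.779207
Restricting to configurations with dam release present: 0.034761 + 0.002702 = 0.037463.
So P(dam release | ¬flood warning) = 0.037463/0.779207 ≈ 0.0481.

Pr[dam release | ¬flood warning] ≈ 0.0481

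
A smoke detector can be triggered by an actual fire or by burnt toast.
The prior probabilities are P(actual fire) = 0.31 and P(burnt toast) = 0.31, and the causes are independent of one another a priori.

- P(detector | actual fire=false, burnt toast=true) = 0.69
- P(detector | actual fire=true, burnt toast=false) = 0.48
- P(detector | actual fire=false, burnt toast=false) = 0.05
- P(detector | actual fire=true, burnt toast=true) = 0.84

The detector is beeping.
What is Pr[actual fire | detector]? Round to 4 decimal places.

Pr[actual fire | detector] ≈ 0.5169

P(detector) = 0.05·0.69·0.69 + 0.69·0.69·0.31 + 0.48·0.31·0.69 + 0.84·0.31·0.31 = 0.023805 + 0.147591 + 0.102672 + 0.080724 = 0.354792
The actual fire-present share is 0.102672 + 0.080724 = 0.183396.
P(actual fire | detector) = 0.183396 / 0.354792 ≈ 0.5169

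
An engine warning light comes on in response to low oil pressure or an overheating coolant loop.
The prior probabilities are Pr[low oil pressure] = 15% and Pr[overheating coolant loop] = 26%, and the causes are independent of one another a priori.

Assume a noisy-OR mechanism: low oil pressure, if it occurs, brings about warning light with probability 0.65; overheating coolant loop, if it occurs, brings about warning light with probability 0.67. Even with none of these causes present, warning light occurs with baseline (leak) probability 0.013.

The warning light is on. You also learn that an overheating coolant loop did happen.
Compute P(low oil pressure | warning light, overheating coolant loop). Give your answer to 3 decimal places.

Under noisy-OR, P(warning light | causes) = 1 − (1−0.013)·∏(1−qᵢ) over the active causes.
Numerator (weight on configurations with low oil pressure): 0.886001*0.15 = 0.132900
Denominator P(warning light | overheating coolant loop): 0.67429*0.85 + 0.886001*0.15 = 0.706046
P(low oil pressure | warning light, overheating coolant loop) = 0.132900/0.706046 ≈ 0.188

P(low oil pressure | warning light, overheating coolant loop) ≈ 0.188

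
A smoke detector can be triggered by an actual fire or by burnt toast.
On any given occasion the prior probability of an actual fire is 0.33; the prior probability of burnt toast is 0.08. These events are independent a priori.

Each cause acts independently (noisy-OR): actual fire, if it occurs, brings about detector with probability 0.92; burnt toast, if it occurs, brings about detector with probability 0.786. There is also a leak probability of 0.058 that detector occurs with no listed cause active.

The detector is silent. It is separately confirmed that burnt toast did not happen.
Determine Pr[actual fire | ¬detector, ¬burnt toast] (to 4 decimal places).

Under noisy-OR, P(detector | causes) = 1 − (1−0.058)·∏(1−qᵢ) over the active causes.
Numerator (weight on configurations with actual fire): 0.07536·0.33 = 0.024869
The normalizing constant is 0.942·0.67 + 0.07536·0.33 = 0.656009
P(actual fire | ¬detector, ¬burnt toast) = 0.024869/0.656009 ≈ 0.0379

Pr[actual fire | ¬detector, ¬burnt toast] ≈ 0.0379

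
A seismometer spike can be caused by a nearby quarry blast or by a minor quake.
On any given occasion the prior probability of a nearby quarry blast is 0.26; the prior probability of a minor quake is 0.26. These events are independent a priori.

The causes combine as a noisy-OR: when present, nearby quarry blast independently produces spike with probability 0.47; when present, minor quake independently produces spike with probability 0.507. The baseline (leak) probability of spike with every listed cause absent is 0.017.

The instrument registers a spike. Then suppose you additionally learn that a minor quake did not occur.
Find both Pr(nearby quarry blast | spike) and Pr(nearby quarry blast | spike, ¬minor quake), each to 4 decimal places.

Under noisy-OR, P(spike | causes) = 1 − (1−0.017)·∏(1−qᵢ) over the active causes.
For the numerator, keep only nearby quarry blast=true terms: 0.092162 + 0.050237 = 0.142399
Denominator P(spike): 0.017·0.74·0.74 + 0.515381·0.74·0.26 + 0.47901·0.26·0.74 + 0.743152·0.26·0.26 = 0.250867
Posterior = 0.142399 / 0.250867 ≈ 0.5676

Now also conditioning on minor quake≠true:
By total probability over both values of nearby quarry blast:
  P(spike | ¬minor quake) = 0.017*0.74 + 0.47901*0.26
        = 0.012580 + 0.124543 = 0.137123
Configurations with nearby quarry blast contribute 0.124543, so
  P(nearby quarry blast | spike, ¬minor quake) = 0.124543 / 0.137123 ≈ 0.9083

Pr(nearby quarry blast | spike) ≈ 0.5676; Pr(nearby quarry blast | spike, ¬minor quake) ≈ 0.9083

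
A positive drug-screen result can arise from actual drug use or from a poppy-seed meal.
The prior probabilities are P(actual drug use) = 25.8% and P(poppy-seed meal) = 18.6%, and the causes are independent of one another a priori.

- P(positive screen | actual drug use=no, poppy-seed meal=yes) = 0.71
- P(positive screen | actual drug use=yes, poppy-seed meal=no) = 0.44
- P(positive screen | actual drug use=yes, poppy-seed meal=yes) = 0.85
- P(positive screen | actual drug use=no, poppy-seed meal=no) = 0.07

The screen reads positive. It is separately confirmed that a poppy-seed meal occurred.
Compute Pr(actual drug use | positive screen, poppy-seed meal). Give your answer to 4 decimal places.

Pr(actual drug use | positive screen, poppy-seed meal) ≈ 0.2939

By total probability over both values of actual drug use:
  P(positive screen | poppy-seed meal) = 0.71·0.742 + 0.85·0.258
        = 0.526820 + 0.219300 = 0.746120
Configurations with actual drug use contribute 0.219300, so
  P(actual drug use | positive screen, poppy-seed meal) = 0.219300 / 0.746120 ≈ 0.2939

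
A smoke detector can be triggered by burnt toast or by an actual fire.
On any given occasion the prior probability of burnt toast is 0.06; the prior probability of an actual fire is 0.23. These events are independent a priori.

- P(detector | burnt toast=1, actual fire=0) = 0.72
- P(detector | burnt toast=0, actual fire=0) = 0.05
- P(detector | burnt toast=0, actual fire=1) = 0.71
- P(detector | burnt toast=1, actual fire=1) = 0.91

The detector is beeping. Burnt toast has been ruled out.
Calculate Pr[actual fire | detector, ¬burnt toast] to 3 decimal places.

Pr[actual fire | detector, ¬burnt toast] ≈ 0.809

P(detector | ¬burnt toast) = 0.05*0.77 + 0.71*0.23 = 0.038500 + 0.163300 = 0.201800
The actual fire-present share is 0.71*0.23 = 0.163300.
Hence the posterior is 0.163300/0.201800 ≈ 0.809.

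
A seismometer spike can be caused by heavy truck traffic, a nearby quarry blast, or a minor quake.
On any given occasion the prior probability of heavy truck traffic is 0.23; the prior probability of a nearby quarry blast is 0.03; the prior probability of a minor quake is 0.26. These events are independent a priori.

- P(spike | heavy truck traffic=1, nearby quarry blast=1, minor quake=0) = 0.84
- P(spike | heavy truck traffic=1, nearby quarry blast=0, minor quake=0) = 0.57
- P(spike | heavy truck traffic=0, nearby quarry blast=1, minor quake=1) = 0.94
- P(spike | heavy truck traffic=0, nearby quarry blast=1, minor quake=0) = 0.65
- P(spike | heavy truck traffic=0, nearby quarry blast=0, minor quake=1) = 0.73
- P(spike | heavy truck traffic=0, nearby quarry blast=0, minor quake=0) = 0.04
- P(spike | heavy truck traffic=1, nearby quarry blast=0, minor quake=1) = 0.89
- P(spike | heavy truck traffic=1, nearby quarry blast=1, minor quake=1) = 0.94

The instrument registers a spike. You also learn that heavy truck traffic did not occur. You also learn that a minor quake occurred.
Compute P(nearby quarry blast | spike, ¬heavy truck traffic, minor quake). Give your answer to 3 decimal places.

P(nearby quarry blast | spike, ¬heavy truck traffic, minor quake) ≈ 0.038

P(spike | ¬heavy truck traffic, minor quake) = 0.73·0.97 + 0.94·0.03 = 0.708100 + 0.028200 = 0.736300
The nearby quarry blast-present share is 0.94·0.03 = 0.028200.
Hence the posterior is 0.028200/0.736300 ≈ 0.038.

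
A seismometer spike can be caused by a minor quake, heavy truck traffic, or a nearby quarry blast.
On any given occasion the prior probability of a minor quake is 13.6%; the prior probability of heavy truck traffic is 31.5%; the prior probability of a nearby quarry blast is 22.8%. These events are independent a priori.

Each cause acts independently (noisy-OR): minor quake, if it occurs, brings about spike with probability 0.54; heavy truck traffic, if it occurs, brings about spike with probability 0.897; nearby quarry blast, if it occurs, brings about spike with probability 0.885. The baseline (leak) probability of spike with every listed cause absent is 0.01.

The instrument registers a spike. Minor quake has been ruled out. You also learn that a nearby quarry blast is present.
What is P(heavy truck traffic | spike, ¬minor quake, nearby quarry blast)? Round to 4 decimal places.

Under noisy-OR, P(spike | causes) = 1 − (1−0.01)·∏(1−qᵢ) over the active causes.
Enumerate both values of heavy truck traffic and weight by the priors:
  P(spike | ¬minor quake, nearby quarry blast) = 0.88615·0.685 + 0.988273·0.315
        = 0.607013 + 0.311306 = 0.918319
Configurations with heavy truck traffic contribute 0.311306, so
  P(heavy truck traffic | spike, ¬minor quake, nearby quarry blast) = 0.311306 / 0.918319 ≈ 0.3390

P(heavy truck traffic | spike, ¬minor quake, nearby quarry blast) ≈ 0.3390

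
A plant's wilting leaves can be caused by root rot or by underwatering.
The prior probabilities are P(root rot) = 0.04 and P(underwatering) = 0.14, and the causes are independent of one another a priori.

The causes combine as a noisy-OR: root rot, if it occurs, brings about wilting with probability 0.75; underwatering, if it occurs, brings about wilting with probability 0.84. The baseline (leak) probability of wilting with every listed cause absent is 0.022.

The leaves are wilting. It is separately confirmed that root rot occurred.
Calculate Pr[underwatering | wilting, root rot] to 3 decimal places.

Under noisy-OR, P(wilting | causes) = 1 − (1−0.022)·∏(1−qᵢ) over the active causes.
P(wilting | root rot) = 0.7555×0.86 + 0.96088×0.14 = 0.649730 + 0.134523 = 0.784253
Of this, 0.134523 comes from 0.96088×0.14 (the underwatering=true cases).
So P(underwatering | wilting, root rot) = 0.134523/0.784253 ≈ 0.172.

Pr[underwatering | wilting, root rot] ≈ 0.172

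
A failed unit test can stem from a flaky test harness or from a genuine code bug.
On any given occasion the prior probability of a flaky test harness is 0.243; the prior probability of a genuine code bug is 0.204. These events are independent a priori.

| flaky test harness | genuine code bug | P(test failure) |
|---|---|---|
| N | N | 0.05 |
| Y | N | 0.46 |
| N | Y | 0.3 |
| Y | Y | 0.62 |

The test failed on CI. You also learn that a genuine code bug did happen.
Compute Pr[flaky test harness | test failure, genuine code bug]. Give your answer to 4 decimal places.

Pr[flaky test harness | test failure, genuine code bug] ≈ 0.3988

P(test failure | genuine code bug) = 0.3*0.757 + 0.62*0.243 = 0.227100 + 0.150660 = 0.377760
Of this, 0.150660 comes from 0.62*0.243 (the flaky test harness=true cases).
So P(flaky test harness | test failure, genuine code bug) = 0.150660/0.377760 ≈ 0.3988.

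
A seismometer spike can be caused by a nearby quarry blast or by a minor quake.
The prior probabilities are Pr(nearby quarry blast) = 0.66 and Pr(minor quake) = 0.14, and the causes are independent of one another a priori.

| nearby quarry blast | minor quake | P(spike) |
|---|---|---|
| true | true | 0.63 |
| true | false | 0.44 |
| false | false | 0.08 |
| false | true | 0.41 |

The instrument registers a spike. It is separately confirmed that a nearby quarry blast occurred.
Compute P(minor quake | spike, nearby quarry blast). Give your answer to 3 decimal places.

P(minor quake | spike, nearby quarry blast) ≈ 0.189

By total probability over both values of minor quake:
  P(spike | nearby quarry blast) = 0.44·0.86 + 0.63·0.14
        = 0.378400 + 0.088200 = 0.466600
Configurations with minor quake contribute 0.088200, so
  P(minor quake | spike, nearby quarry blast) = 0.088200 / 0.466600 ≈ 0.189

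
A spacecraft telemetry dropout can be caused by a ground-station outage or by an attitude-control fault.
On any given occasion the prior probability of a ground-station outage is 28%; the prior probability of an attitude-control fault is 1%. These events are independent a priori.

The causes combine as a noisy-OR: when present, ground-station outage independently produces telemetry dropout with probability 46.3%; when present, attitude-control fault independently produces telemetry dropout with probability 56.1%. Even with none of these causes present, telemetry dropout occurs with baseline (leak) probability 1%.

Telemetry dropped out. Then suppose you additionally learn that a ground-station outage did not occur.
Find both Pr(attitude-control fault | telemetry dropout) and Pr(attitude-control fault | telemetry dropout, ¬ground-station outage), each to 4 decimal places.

Under noisy-OR, P(telemetry dropout | causes) = 1 − (1−0.01)·∏(1−qᵢ) over the active causes.
Enumerate the 4 (ground-station outage, attitude-control fault) configurations and weight by the priors:
  P(telemetry dropout) = 0.01×0.72×0.99 + 0.56539×0.72×0.01 + 0.46837×0.28×0.99 + 0.766614×0.28×0.01
        = 0.007128 + 0.004071 + 0.129832 + 0.002147 = 0.143178
Keeping only the attitude-control fault-present terms gives 0.006218, so
  P(attitude-control fault | telemetry dropout) = 0.006218 / 0.143178 ≈ 0.0434

With the extra evidence:
Sum P(telemetry dropout|·) weighted by the priors over both values of attitude-control fault:
  P(telemetry dropout | ¬ground-station outage) = 0.01*0.99 + 0.56539*0.01
        = 0.009900 + 0.005654 = 0.015554
Keeping only the attitude-control fault-present terms gives 0.005654, so
  P(attitude-control fault | telemetry dropout, ¬ground-station outage) = 0.005654 / 0.015554 ≈ 0.3635

Pr(attitude-control fault | telemetry dropout) ≈ 0.0434; Pr(attitude-control fault | telemetry dropout, ¬ground-station outage) ≈ 0.3635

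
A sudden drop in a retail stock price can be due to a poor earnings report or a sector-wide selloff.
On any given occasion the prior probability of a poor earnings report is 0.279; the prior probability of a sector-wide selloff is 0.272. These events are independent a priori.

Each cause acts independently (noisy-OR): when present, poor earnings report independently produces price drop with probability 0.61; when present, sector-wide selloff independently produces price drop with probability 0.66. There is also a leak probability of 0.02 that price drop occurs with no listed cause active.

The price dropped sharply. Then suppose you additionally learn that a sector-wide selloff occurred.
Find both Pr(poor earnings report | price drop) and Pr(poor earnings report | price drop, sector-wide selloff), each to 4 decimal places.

Under noisy-OR, P(price drop | causes) = 1 − (1−0.02)·∏(1−qᵢ) over the active causes.
Weight on poor earnings report=true, given the evidence: 0.125483 + 0.066027 = 0.191510
The normalizing constant is 0.02·0.721·0.728 + 0.6668·0.721·0.272 + 0.6178·0.279·0.728 + 0.870052·0.279·0.272 = 0.332775
P(poor earnings report | price drop) = 0.191510/0.332775 ≈ 0.5755

Now condition on the additional information:
By total probability over both values of poor earnings report:
  P(price drop | sector-wide selloff) = 0.6668*0.721 + 0.870052*0.279
        = 0.480763 + 0.242745 = 0.723508
Keeping only the poor earnings report-present terms gives 0.242745, so
  P(poor earnings report | price drop, sector-wide selloff) = 0.242745 / 0.723508 ≈ 0.3355

Pr(poor earnings report | price drop) ≈ 0.5755; Pr(poor earnings report | price drop, sector-wide selloff) ≈ 0.3355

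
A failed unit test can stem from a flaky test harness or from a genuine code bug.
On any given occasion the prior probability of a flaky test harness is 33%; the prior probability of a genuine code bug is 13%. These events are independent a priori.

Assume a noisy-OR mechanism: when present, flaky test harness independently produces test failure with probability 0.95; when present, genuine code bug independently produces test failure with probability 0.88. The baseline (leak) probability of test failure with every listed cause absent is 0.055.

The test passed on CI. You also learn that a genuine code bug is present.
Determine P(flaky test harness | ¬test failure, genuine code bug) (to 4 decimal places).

P(flaky test harness | ¬test failure, genuine code bug) ≈ 0.0240

Under noisy-OR, P(test failure | causes) = 1 − (1−0.055)·∏(1−qᵢ) over the active causes.
Numerator (weight on configurations with flaky test harness): 0.00567·0.33 = 0.001871
The normalizing constant is 0.1134·0.67 + 0.00567·0.33 = 0.077849
Posterior = 0.001871 / 0.077849 ≈ 0.0240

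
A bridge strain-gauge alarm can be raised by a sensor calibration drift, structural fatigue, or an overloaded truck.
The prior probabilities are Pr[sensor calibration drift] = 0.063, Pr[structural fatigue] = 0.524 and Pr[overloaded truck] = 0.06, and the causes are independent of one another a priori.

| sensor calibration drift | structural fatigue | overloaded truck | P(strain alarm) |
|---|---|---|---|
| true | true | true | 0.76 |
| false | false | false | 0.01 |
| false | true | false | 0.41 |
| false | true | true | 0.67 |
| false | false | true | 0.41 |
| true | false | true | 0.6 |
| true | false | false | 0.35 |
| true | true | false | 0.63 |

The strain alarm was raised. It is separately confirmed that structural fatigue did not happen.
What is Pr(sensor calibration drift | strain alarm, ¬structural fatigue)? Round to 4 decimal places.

Sum P(strain alarm|·) weighted by the priors over the 4 (sensor calibration drift, overloaded truck) configurations:
  P(strain alarm | ¬structural fatigue) = 0.01·0.937·0.94 + 0.41·0.937·0.06 + 0.35·0.063·0.94 + 0.6·0.063·0.06
        = 0.008808 + 0.023050 + 0.020727 + 0.002268 = 0.054853
Keeping only the sensor calibration drift-present terms gives 0.022995, so
  P(sensor calibration drift | strain alarm, ¬structural fatigue) = 0.022995 / 0.054853 ≈ 0.4192

Pr(sensor calibration drift | strain alarm, ¬structural fatigue) ≈ 0.4192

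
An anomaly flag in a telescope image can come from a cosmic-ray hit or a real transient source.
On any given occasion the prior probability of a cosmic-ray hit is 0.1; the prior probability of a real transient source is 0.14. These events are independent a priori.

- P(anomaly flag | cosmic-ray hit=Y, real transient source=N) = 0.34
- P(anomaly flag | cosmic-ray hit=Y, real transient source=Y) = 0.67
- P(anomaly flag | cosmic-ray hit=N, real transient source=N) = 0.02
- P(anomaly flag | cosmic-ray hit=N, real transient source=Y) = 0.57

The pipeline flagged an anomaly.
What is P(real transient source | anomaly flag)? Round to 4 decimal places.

P(real transient source | anomaly flag) ≈ 0.6449

For the numerator, keep only real transient source=true terms: 0.071820 + 0.009380 = 0.081200
Normalizer over all consistent configurations: 0.02*0.9*0.86 + 0.57*0.9*0.14 + 0.34*0.1*0.86 + 0.67*0.1*0.14 = 0.125920
Posterior = 0.081200 / 0.125920 ≈ 0.6449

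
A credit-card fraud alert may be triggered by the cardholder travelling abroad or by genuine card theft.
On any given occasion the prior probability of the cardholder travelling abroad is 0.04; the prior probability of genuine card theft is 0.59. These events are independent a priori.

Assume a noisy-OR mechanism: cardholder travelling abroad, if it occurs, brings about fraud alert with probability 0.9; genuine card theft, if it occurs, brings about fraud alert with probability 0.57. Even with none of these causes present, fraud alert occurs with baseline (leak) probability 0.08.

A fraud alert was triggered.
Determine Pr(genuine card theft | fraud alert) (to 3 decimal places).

Under noisy-OR, P(fraud alert | causes) = 1 − (1−0.08)·∏(1−qᵢ) over the active causes.
By total probability over the 4 (cardholder travelling abroad, genuine card theft) configurations:
  P(fraud alert) = 0.08×0.96×0.41 + 0.6044×0.96×0.59 + 0.908×0.04×0.41 + 0.96044×0.04×0.59
        = 0.031488 + 0.342332 + 0.014891 + 0.022666 = 0.411377
Keeping only the genuine card theft-present terms gives 0.364998, so
  P(genuine card theft | fraud alert) = 0.364998 / 0.411377 ≈ 0.887

Pr(genuine card theft | fraud alert) ≈ 0.887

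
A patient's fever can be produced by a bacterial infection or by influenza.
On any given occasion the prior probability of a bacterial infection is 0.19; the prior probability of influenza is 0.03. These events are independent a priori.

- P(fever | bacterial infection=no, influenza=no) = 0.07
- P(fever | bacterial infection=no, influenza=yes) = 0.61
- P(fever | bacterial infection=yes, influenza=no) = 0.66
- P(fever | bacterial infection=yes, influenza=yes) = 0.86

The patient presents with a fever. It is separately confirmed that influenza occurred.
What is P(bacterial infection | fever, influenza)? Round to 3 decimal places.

P(bacterial infection | fever, influenza) ≈ 0.249

P(fever | influenza) = 0.61×0.81 + 0.86×0.19 = 0.494100 + 0.163400 = 0.657500
Restricting to configurations with bacterial infection present: 0.86×0.19 = 0.163400.
So P(bacterial infection | fever, influenza) = 0.163400/0.657500 ≈ 0.249.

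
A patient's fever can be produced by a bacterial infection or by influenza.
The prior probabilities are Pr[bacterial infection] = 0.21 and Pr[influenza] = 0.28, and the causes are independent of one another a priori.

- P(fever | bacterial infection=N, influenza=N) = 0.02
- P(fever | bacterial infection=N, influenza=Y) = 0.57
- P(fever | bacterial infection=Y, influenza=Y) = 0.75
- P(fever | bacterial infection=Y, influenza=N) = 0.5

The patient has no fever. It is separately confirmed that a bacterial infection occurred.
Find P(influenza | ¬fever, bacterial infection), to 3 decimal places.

For the numerator, keep only influenza=true terms: 0.25×0.28 = 0.070000
Normalizer over all consistent configurations: 0.5×0.72 + 0.25×0.28 = 0.430000
Posterior = 0.070000 / 0.430000 ≈ 0.163

P(influenza | ¬fever, bacterial infection) ≈ 0.163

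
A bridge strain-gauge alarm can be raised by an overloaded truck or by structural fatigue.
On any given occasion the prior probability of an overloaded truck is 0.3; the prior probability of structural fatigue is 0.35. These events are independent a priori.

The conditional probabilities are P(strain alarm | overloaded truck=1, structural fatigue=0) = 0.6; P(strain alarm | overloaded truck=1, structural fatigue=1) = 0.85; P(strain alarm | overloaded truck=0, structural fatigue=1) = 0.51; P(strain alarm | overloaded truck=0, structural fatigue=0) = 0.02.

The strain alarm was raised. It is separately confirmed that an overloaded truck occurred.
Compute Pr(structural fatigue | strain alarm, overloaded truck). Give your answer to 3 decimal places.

Pr(structural fatigue | strain alarm, overloaded truck) ≈ 0.433

P(strain alarm | overloaded truck) = 0.6·0.65 + 0.85·0.35 = 0.390000 + 0.297500 = 0.687500
The structural fatigue-present share is 0.85·0.35 = 0.297500.
Hence the posterior is 0.297500/0.687500 ≈ 0.433.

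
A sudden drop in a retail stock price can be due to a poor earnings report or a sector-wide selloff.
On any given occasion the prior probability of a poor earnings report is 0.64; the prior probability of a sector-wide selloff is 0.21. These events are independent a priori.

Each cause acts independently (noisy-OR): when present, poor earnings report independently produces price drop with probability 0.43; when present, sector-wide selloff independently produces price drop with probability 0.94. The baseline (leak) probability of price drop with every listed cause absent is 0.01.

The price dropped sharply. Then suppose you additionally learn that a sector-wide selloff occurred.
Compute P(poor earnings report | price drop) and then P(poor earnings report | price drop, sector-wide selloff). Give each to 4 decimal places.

Under noisy-OR, P(price drop | causes) = 1 − (1−0.01)·∏(1−qᵢ) over the active causes.
P(price drop) = 0.01·0.36·0.79 + 0.9406·0.36·0.21 + 0.4357·0.64·0.79 + 0.966142·0.64·0.21 = 0.002844 + 0.071109 + 0.220290 + 0.129849 = 0.424092
The poor earnings report-present share is 0.220290 + 0.129849 = 0.350139.
Hence the posterior is 0.350139/0.424092 ≈ 0.8256.

Now condition on the additional information:
Enumerate both values of poor earnings report and weight by the priors:
  P(price drop | sector-wide selloff) = 0.9406*0.36 + 0.966142*0.64
        = 0.338616 + 0.618331 = 0.956947
Keeping only the poor earnings report-present terms gives 0.618331, so
  P(poor earnings report | price drop, sector-wide selloff) = 0.618331 / 0.956947 ≈ 0.6461
The drop from 0.8256 to 0.6461 is the explaining-away (discounting) effect.

P(poor earnings report | price drop) ≈ 0.8256; P(poor earnings report | price drop, sector-wide selloff) ≈ 0.6461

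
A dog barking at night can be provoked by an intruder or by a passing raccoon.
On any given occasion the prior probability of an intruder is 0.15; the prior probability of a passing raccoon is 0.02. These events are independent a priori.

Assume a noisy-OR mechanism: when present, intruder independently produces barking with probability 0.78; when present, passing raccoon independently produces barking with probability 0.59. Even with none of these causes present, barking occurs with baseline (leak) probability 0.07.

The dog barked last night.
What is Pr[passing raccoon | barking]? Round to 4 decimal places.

Under noisy-OR, P(barking | causes) = 1 − (1−0.07)·∏(1−qᵢ) over the active causes.
P(barking) = 0.07×0.85×0.98 + 0.6187×0.85×0.02 + 0.7954×0.15×0.98 + 0.916114×0.15×0.02 = 0.058310 + 0.010518 + 0.116924 + 0.002748 = 0.188500
Of this, 0.013266 comes from 0.010518 + 0.002748 (the passing raccoon=true cases).
P(passing raccoon | barking) = 0.013266 / 0.188500 ≈ 0.0704

Pr[passing raccoon | barking] ≈ 0.0704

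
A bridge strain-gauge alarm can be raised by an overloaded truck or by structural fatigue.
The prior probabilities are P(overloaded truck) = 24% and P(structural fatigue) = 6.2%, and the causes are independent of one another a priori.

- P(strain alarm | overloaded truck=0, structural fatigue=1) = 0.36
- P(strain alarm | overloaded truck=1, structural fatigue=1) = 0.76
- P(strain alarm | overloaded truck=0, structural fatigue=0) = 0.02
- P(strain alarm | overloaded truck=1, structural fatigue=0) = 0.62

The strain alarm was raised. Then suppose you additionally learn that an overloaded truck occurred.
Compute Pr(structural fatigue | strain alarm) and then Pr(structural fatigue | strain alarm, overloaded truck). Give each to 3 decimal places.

Pr(structural fatigue | strain alarm) ≈ 0.155; Pr(structural fatigue | strain alarm, overloaded truck) ≈ 0.075

Weight on structural fatigue=true, given the evidence: 0.016963 + 0.011309 = 0.028272
Denominator P(strain alarm): 0.02·0.76·0.938 + 0.36·0.76·0.062 + 0.62·0.24·0.938 + 0.76·0.24·0.062 = 0.182104
Posterior = 0.028272 / 0.182104 ≈ 0.155

With the extra evidence:
P(strain alarm | overloaded truck) = 0.62·0.938 + 0.76·0.062 = 0.581560 + 0.047120 = 0.628680
The structural fatigue-present share is 0.76·0.062 = 0.047120.
So P(structural fatigue | strain alarm, overloaded truck) = 0.047120/0.628680 ≈ 0.075.
This is intercausal reasoning (explaining away): once overloaded truck accounts for the strain alarm, structural fatigue becomes less likely.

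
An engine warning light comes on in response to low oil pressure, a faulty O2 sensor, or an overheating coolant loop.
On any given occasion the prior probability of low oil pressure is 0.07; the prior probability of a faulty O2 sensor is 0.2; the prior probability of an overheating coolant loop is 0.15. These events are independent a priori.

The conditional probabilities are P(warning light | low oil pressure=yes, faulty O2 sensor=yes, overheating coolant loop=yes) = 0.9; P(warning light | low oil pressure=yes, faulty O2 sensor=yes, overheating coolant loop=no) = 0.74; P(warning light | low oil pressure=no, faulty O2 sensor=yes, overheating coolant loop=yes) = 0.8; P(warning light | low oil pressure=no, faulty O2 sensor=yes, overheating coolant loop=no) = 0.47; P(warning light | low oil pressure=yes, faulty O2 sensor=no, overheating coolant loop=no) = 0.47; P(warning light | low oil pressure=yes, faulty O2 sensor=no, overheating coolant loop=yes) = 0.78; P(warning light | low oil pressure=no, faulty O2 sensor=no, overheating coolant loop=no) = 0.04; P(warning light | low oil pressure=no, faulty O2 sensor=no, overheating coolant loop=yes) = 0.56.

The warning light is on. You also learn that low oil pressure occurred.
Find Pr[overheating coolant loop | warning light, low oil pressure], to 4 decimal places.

Sum P(warning light|·) weighted by the priors over the 4 (faulty O2 sensor, overheating coolant loop) configurations:
  P(warning light | low oil pressure) = 0.47*0.8*0.85 + 0.78*0.8*0.15 + 0.74*0.2*0.85 + 0.9*0.2*0.15
        = 0.319600 + 0.093600 + 0.125800 + 0.027000 = 0.566000
The terms with overheating coolant loop present sum to 0.120600, so
  P(overheating coolant loop | warning light, low oil pressure) = 0.120600 / 0.566000 ≈ 0.2131

Pr[overheating coolant loop | warning light, low oil pressure] ≈ 0.2131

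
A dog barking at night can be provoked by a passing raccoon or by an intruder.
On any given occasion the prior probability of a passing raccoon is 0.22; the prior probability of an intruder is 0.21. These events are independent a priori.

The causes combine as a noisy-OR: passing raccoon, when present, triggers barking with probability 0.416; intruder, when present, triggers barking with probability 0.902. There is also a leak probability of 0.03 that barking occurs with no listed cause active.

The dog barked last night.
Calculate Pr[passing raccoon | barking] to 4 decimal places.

Under noisy-OR, P(barking | causes) = 1 − (1−0.03)·∏(1−qᵢ) over the active causes.
Enumerate the 4 (passing raccoon, intruder) configurations and weight by the priors:
  P(barking) = 0.03*0.78*0.79 + 0.90494*0.78*0.21 + 0.43352*0.22*0.79 + 0.944485*0.22*0.21
        = 0.018486 + 0.148229 + 0.075346 + 0.043635 = 0.285696
Keeping only the passing raccoon-present terms gives 0.118981, so
  P(passing raccoon | barking) = 0.118981 / 0.285696 ≈ 0.4165

Pr[passing raccoon | barking] ≈ 0.4165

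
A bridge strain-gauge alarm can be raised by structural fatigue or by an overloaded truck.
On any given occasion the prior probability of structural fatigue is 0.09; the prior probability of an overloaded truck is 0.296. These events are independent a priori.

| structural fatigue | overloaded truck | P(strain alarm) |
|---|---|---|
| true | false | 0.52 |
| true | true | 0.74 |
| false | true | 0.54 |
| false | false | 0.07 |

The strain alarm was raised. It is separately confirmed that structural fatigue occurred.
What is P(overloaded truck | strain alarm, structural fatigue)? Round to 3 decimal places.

Numerator (weight on configurations with overloaded truck): 0.74*0.296 = 0.219040
Denominator P(strain alarm | structural fatigue): 0.52*0.704 + 0.74*0.296 = 0.585120
P(overloaded truck | strain alarm, structural fatigue) = 0.219040/0.585120 ≈ 0.374

P(overloaded truck | strain alarm, structural fatigue) ≈ 0.374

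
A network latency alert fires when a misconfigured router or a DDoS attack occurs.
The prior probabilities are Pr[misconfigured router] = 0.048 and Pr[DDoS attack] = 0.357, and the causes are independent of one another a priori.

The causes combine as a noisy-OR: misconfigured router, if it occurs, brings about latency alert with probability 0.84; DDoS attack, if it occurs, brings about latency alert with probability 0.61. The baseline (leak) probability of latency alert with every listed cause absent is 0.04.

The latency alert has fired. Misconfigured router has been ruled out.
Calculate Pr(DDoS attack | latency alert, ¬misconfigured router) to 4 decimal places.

Under noisy-OR, P(latency alert | causes) = 1 − (1−0.04)·∏(1−qᵢ) over the active causes.
By total probability over both values of DDoS attack:
  P(latency alert | ¬misconfigured router) = 0.04·0.643 + 0.6256·0.357
        = 0.025720 + 0.223339 = 0.249059
The terms with DDoS attack present sum to 0.223339, so
  P(DDoS attack | latency alert, ¬misconfigured router) = 0.223339 / 0.249059 ≈ 0.8967

Pr(DDoS attack | latency alert, ¬misconfigured router) ≈ 0.8967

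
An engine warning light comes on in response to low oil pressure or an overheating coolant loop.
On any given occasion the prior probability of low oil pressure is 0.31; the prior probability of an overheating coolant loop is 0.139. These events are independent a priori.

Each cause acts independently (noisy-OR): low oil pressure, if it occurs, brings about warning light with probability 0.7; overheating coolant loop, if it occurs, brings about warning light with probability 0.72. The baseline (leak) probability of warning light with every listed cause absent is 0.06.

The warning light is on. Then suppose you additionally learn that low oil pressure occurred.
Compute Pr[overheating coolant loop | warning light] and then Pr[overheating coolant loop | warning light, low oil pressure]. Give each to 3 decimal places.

Under noisy-OR, P(warning light | causes) = 1 − (1−0.06)·∏(1−qᵢ) over the active causes.
Weight on overheating coolant loop=true, given the evidence: 0.070666 + 0.039688 = 0.110354
The normalizing constant is 0.06·0.69·0.861 + 0.7368·0.69·0.139 + 0.718·0.31·0.861 + 0.92104·0.31·0.139 = 0.337640
Posterior = 0.110354 / 0.337640 ≈ 0.327

Now also conditioning on low oil pressure=true:
Weight on overheating coolant loop=true, given the evidence: 0.92104·0.139 = 0.128025
Denominator P(warning light | low oil pressure): 0.718·0.861 + 0.92104·0.139 = 0.746223
Posterior = 0.128025 / 0.746223 ≈ 0.172
— low oil pressure explains away the evidence for overheating coolant loop.

Pr[overheating coolant loop | warning light] ≈ 0.327; Pr[overheating coolant loop | warning light, low oil pressure] ≈ 0.172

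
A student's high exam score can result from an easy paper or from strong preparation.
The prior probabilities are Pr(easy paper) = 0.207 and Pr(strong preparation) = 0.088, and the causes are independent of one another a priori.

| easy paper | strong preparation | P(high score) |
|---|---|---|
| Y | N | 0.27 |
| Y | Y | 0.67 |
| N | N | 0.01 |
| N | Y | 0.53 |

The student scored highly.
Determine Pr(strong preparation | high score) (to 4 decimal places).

P(high score) = 0.01·0.793·0.912 + 0.53·0.793·0.088 + 0.27·0.207·0.912 + 0.67·0.207·0.088 = 0.007232 + 0.036986 + 0.050972 + 0.012205 = 0.107395
Of this, 0.049191 comes from 0.036986 + 0.012205 (the strong preparation=true cases).
P(strong preparation | high score) = 0.049191 / 0.107395 ≈ 0.4580

Pr(strong preparation | high score) ≈ 0.4580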